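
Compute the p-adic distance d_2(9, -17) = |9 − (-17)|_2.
d_2(9, -17) = 1/2

Step 1 — x − y = 9 − (-17) = 26. Step 2 — v_2(26) = 1 (factor: 26 = (2^1 · 13); the sign does not affect v_p). Step 3 — |x − y|_2 = 2^{-1} = 1/2.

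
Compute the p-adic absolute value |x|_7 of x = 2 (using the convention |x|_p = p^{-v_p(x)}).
|2|_7 = 1

Step 1 — compute v_7(x) by factoring powers of 7 out of the numerator and denominator: v_7(2) = 0. Step 2 — apply |x|_p = p^{-v_p(x)} = 7^{0} = 1.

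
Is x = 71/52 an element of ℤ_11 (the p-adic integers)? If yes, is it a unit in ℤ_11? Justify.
x ∈ ℤ_11^× (unit); v_11(x) = 0

ℤ_11 = {x ∈ ℚ_11 : v_11(x) ≥ 0} and ℤ_11^× = {x ∈ ℤ_11 : v_11(x) = 0}. Here v_11(71/52) = v_11(num) − v_11(den) = 0; compare against these criteria.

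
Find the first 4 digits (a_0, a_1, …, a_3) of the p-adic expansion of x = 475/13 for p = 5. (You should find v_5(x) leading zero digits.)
(a_0, …, a_3) = (0, 0, 3, 2)

v_5(475/13) = 2, so a_0 = ... = a_1 = 0. Factor out: x = 5^2 · u with u = 19/13 a unit in ℤ_5. Expand u iteratively via a_{v+i} = u_i mod 5, u_{i+1} = (u_i − a_{v+i})/5:
  u_0 = 19/13;  a_2 = 3;  u_1 = (u_0 − 3)/5 = -4/13
  u_1 = -4/13;  a_3 = 2;  u_2 = (u_1 − 2)/5 = -6/13
Digits: (0, 0, 3, 2).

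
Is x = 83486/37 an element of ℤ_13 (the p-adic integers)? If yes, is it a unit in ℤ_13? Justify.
x ∈ ℤ_13 but not a unit; v_13(x) = 3 > 0

ℤ_13 = {x ∈ ℚ_13 : v_13(x) ≥ 0} and ℤ_13^× = {x ∈ ℤ_13 : v_13(x) = 0}. Here v_13(83486/37) = v_13(num) − v_13(den) = 3; compare against these criteria.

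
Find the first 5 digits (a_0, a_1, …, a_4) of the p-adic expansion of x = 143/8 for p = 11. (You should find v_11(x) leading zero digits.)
(a_0, …, a_4) = (0, 3, 4, 1, 4)

v_11(143/8) = 1, so a_0 = ... = a_0 = 0. Factor out: x = 11^1 · u with u = 13/8 a unit in ℤ_11. Expand u iteratively via a_{v+i} = u_i mod 11, u_{i+1} = (u_i − a_{v+i})/11:
  u_0 = 13/8;  a_1 = 3;  u_1 = (u_0 − 3)/11 = -1/8
  u_1 = -1/8;  a_2 = 4;  u_2 = (u_1 − 4)/11 = -3/8
  u_2 = -3/8;  a_3 = 1;  u_3 = (u_2 − 1)/11 = -1/8
  u_3 = -1/8;  a_4 = 4;  u_4 = (u_3 − 4)/11 = -3/8
Digits: (0, 3, 4, 1, 4).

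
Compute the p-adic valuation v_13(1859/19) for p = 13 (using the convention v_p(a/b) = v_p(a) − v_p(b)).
v_13(1859/19) = 2

Factor powers of 13 from the numerator and denominator of the reduced fraction: 1859 = 13^2 · 11 and 19 = 13^0 · 19. Apply v_p(a/b) = v_p(a) − v_p(b): v_13(1859/19) = 2 − 0 = 2.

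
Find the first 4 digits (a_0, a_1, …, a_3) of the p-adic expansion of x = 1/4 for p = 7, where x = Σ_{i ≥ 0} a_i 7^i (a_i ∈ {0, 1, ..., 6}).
(a_0, …, a_3) = (2, 5, 1, 5)

v_7(1/4) = 0 (numerator and denominator both coprime to 7), so x ∈ ℤ_7^×. Compute digits iteratively via a_i = x_i mod 7, x_{i+1} = (x_i − a_i)/7, with x_0 = x:
  x_0 = 1/4;  a_0 = 2;  x_1 = (x_0 − 2)/7 = -1/4
  x_1 = -1/4;  a_1 = 5;  x_2 = (x_1 − 5)/7 = -3/4
  x_2 = -3/4;  a_2 = 1;  x_3 = (x_2 − 1)/7 = -1/4
  x_3 = -1/4;  a_3 = 5;  x_4 = (x_3 − 5)/7 = -3/4
Digits: (2, 5, 1, 5).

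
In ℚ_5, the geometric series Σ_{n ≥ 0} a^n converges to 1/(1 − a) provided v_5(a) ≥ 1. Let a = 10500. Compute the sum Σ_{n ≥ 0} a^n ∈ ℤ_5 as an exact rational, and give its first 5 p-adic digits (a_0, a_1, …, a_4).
Σ a^n = 1/(1 − a) = -1/10499;  first 5 digits = (1, 0, 0, 4, 1)

v_5(a) = 3 ≥ 1, so the series converges in ℤ_5 to 1/(1 − a) = 1/(1 − 10500) = -1/10499. Expand this rational in ℤ_5: compute digits iteratively via d_i = x_i mod 5, x_{i+1} = (x_i − d_i)/5. The first 5 digits are (1, 0, 0, 4, 1).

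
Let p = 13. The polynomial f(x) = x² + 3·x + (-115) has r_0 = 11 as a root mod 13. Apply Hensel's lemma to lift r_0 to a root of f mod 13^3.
r_2 = 388 (mod 2197)

Hensel: r_{i+1} = r_i − f(r_i)·(f′(r_i))^{-1} mod 13^{i+2}, f′(x) = 2x + 3. Iterate:
  r_0 = 11 (mod 13)
  r_1 = 50 (mod 169)
  r_2 = 388 (mod 2197)
Final: r = 388 satisfies f(r) ≡ 0 mod 13^3.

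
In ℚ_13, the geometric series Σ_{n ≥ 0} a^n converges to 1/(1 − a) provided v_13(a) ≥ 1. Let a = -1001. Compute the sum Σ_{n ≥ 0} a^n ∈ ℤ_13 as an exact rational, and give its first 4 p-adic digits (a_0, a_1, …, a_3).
Σ a^n = 1/(1 − a) = 1/1002;  first 4 digits = (1, 1, 8, 1)

v_13(a) = 1 ≥ 1, so the series converges in ℤ_13 to 1/(1 − a) = 1/(1 − (-1001)) = 1/1002. Expand this rational in ℤ_13: compute digits iteratively via d_i = x_i mod 13, x_{i+1} = (x_i − d_i)/13. The first 4 digits are (1, 1, 8, 1).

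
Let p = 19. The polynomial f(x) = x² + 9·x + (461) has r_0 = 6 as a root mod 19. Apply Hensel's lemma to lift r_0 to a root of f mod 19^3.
r_2 = 6409 (mod 6859)

Hensel: r_{i+1} = r_i − f(r_i)·(f′(r_i))^{-1} mod 19^{i+2}, f′(x) = 2x + 9. Iterate:
  r_0 = 6 (mod 19)
  r_1 = 272 (mod 361)
  r_2 = 6409 (mod 6859)
Final: r = 6409 satisfies f(r) ≡ 0 mod 19^3.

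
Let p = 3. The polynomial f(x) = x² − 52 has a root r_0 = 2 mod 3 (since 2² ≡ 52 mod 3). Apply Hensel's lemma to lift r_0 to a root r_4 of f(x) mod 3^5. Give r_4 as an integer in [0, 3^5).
r_4 = 32 (mod 243)

Hensel's recurrence: r_{i+1} = r_i − f(r_i)·(f′(r_i))^{-1} mod 3^{i+2}, with f′(x) = 2x. Iterate:
  r_0 = 2 (mod 3)
  r_1 = 5 (mod 9)
  r_2 = 5 (mod 27)
  r_3 = 32 (mod 81)
  r_4 = 32 (mod 243)
Final: r_4 = 32, and one checks f(r_4) ≡ 0 mod 3^5.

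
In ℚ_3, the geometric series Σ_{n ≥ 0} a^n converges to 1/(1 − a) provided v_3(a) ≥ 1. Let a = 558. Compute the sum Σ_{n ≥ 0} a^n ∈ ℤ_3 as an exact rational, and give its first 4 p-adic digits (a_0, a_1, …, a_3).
Σ a^n = 1/(1 − a) = -1/557;  first 4 digits = (1, 0, 2, 2)

v_3(a) = 2 ≥ 1, so the series converges in ℤ_3 to 1/(1 − a) = 1/(1 − 558) = -1/557. Expand this rational in ℤ_3: compute digits iteratively via d_i = x_i mod 3, x_{i+1} = (x_i − d_i)/3. The first 4 digits are (1, 0, 2, 2).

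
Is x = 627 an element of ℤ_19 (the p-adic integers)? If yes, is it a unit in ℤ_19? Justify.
x ∈ ℤ_19 but not a unit; v_19(x) = 1 > 0

ℤ_19 = {x ∈ ℚ_19 : v_19(x) ≥ 0} and ℤ_19^× = {x ∈ ℤ_19 : v_19(x) = 0}. Here v_19(627) = v_19(num) − v_19(den) = 1; compare against these criteria.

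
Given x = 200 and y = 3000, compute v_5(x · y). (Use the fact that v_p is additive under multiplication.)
v_5(600000) = 5

v_p(x) = 2 (factor: 200 = 5^2 · 8); v_p(y) = 3 (factor: 3000 = 5^3 · 24). Additivity: v_p(xy) = v_p(x) + v_p(y) = 2 + 3 = 5. (Direct check: xy = 600000 = 5^5 · (192).)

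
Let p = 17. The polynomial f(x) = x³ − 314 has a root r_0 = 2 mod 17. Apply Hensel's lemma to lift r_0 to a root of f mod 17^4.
r_3 = 66642 (mod 83521)

Hensel: r_{i+1} = r_i − f(r_i)/f′(r_i) mod 17^{i+2}, where f′(x) = 3x². Iterate:
  r_0 = 2 (mod 17)
  r_1 = 172 (mod 289)
  r_2 = 2773 (mod 4913)
  r_3 = 66642 (mod 83521)
Final: r = 66642 with f(r) ≡ 0 mod 17^4.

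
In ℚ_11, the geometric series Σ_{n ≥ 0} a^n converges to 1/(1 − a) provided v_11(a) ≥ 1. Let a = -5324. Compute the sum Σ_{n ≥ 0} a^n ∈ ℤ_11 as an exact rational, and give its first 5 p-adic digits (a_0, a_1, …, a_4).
Σ a^n = 1/(1 − a) = 1/5325;  first 5 digits = (1, 0, 0, 7, 10)

v_11(a) = 3 ≥ 1, so the series converges in ℤ_11 to 1/(1 − a) = 1/(1 − (-5324)) = 1/5325. Expand this rational in ℤ_11: compute digits iteratively via d_i = x_i mod 11, x_{i+1} = (x_i − d_i)/11. The first 5 digits are (1, 0, 0, 7, 10).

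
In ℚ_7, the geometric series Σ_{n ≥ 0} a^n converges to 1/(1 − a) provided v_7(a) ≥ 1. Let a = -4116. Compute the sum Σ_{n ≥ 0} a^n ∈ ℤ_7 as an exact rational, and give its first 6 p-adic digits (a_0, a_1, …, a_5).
Σ a^n = 1/(1 − a) = 1/4117;  first 6 digits = (1, 0, 0, 2, 5, 6)

v_7(a) = 3 ≥ 1, so the series converges in ℤ_7 to 1/(1 − a) = 1/(1 − (-4116)) = 1/4117. Expand this rational in ℤ_7: compute digits iteratively via d_i = x_i mod 7, x_{i+1} = (x_i − d_i)/7. The first 6 digits are (1, 0, 0, 2, 5, 6).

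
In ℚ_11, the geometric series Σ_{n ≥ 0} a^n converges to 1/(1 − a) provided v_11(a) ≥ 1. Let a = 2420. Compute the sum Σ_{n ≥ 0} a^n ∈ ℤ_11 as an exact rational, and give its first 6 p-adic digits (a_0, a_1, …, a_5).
Σ a^n = 1/(1 − a) = -1/2419;  first 6 digits = (1, 0, 9, 1, 4, 3)

v_11(a) = 2 ≥ 1, so the series converges in ℤ_11 to 1/(1 − a) = 1/(1 − 2420) = -1/2419. Expand this rational in ℤ_11: compute digits iteratively via d_i = x_i mod 11, x_{i+1} = (x_i − d_i)/11. The first 6 digits are (1, 0, 9, 1, 4, 3).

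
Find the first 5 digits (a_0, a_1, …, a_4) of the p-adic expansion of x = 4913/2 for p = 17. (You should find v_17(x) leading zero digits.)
(a_0, …, a_4) = (0, 0, 0, 9, 8)

v_17(4913/2) = 3, so a_0 = ... = a_2 = 0. Factor out: x = 17^3 · u with u = 1/2 a unit in ℤ_17. Expand u iteratively via a_{v+i} = u_i mod 17, u_{i+1} = (u_i − a_{v+i})/17:
  u_0 = 1/2;  a_3 = 9;  u_1 = (u_0 − 9)/17 = -1/2
  u_1 = -1/2;  a_4 = 8;  u_2 = (u_1 − 8)/17 = -1/2
Digits: (0, 0, 0, 9, 8).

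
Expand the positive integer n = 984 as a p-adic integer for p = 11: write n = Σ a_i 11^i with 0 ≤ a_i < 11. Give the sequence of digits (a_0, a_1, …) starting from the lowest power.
(a_0, a_1, …) = (5, 1, 8)

Repeated division by 11 gives the digits low-to-high: 984 = 5 + 1·11^1 + 8·11^2. Digit sequence: (5, 1, 8).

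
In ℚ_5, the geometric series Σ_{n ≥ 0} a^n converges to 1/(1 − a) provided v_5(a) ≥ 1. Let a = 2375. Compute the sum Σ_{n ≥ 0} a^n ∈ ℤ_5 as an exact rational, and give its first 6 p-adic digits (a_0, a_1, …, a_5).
Σ a^n = 1/(1 − a) = -1/2374;  first 6 digits = (1, 0, 0, 4, 3, 0)

v_5(a) = 3 ≥ 1, so the series converges in ℤ_5 to 1/(1 − a) = 1/(1 − 2375) = -1/2374. Expand this rational in ℤ_5: compute digits iteratively via d_i = x_i mod 5, x_{i+1} = (x_i − d_i)/5. The first 6 digits are (1, 0, 0, 4, 3, 0).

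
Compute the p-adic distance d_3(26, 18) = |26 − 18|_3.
d_3(26, 18) = 1

Step 1 — x − y = 26 − 18 = 8. Step 2 — v_3(8) = 0 (factor: 8 = (3^0 · 8); the sign does not affect v_p). Step 3 — |x − y|_3 = 3^{0} = 1.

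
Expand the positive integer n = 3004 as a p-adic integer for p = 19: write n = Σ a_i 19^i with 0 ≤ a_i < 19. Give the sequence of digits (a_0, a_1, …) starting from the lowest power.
(a_0, a_1, …) = (2, 6, 8)

Repeated division by 19 gives the digits low-to-high: 3004 = 2 + 6·19^1 + 8·19^2. Digit sequence: (2, 6, 8).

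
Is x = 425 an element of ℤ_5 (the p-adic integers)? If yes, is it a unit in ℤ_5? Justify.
x ∈ ℤ_5 but not a unit; v_5(x) = 2 > 0

ℤ_5 = {x ∈ ℚ_5 : v_5(x) ≥ 0} and ℤ_5^× = {x ∈ ℤ_5 : v_5(x) = 0}. Here v_5(425) = v_5(num) − v_5(den) = 2; compare against these criteria.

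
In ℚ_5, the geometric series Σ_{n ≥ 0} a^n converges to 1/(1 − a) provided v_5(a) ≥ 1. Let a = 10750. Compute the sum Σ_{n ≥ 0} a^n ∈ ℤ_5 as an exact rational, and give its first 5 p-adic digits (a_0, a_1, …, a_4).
Σ a^n = 1/(1 − a) = -1/10749;  first 5 digits = (1, 0, 0, 1, 2)

v_5(a) = 3 ≥ 1, so the series converges in ℤ_5 to 1/(1 − a) = 1/(1 − 10750) = -1/10749. Expand this rational in ℤ_5: compute digits iteratively via d_i = x_i mod 5, x_{i+1} = (x_i − d_i)/5. The first 5 digits are (1, 0, 0, 1, 2).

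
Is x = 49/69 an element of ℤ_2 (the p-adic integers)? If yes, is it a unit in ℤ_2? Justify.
x ∈ ℤ_2^× (unit); v_2(x) = 0

ℤ_2 = {x ∈ ℚ_2 : v_2(x) ≥ 0} and ℤ_2^× = {x ∈ ℤ_2 : v_2(x) = 0}. Here v_2(49/69) = v_2(num) − v_2(den) = 0; compare against these criteria.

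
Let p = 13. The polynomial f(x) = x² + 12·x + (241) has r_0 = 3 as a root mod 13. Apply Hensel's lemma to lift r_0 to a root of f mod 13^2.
r_1 = 81 (mod 169)

Hensel: r_{i+1} = r_i − f(r_i)·(f′(r_i))^{-1} mod 13^{i+2}, f′(x) = 2x + 12. Iterate:
  r_0 = 3 (mod 13)
  r_1 = 81 (mod 169)
Final: r = 81 satisfies f(r) ≡ 0 mod 13^2.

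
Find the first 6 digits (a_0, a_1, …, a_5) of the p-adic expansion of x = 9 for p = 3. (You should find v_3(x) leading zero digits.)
(a_0, …, a_5) = (0, 0, 1, 0, 0, 0)

v_3(9) = 2, so a_0 = ... = a_1 = 0. Factor out: x = 3^2 · u with u = 1 a unit in ℤ_3. Expand u iteratively via a_{v+i} = u_i mod 3, u_{i+1} = (u_i − a_{v+i})/3:
  u_0 = 1;  a_2 = 1;  u_1 = (u_0 − 1)/3 = 0
  u_1 = 0;  a_3 = 0;  u_2 = (u_1 − 0)/3 = 0
  u_2 = 0;  a_4 = 0;  u_3 = (u_2 − 0)/3 = 0
  u_3 = 0;  a_5 = 0;  u_4 = (u_3 − 0)/3 = 0
Digits: (0, 0, 1, 0, 0, 0).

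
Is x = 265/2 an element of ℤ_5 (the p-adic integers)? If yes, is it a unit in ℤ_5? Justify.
x ∈ ℤ_5 but not a unit; v_5(x) = 1 > 0

ℤ_5 = {x ∈ ℚ_5 : v_5(x) ≥ 0} and ℤ_5^× = {x ∈ ℤ_5 : v_5(x) = 0}. Here v_5(265/2) = v_5(num) − v_5(den) = 1; compare against these criteria.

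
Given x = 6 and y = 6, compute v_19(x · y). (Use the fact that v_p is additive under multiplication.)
v_19(36) = 0

v_p(x) = 0 (factor: 6 = 19^0 · 6); v_p(y) = 0 (factor: 6 = 19^0 · 6). Additivity: v_p(xy) = v_p(x) + v_p(y) = 0 + 0 = 0. (Direct check: xy = 36 = 19^0 · (36).)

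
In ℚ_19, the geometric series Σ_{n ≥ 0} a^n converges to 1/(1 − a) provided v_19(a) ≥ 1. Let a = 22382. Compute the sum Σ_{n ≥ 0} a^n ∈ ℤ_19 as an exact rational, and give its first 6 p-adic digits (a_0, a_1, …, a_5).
Σ a^n = 1/(1 − a) = -1/22381;  first 6 digits = (1, 0, 5, 3, 6, 12)

v_19(a) = 2 ≥ 1, so the series converges in ℤ_19 to 1/(1 − a) = 1/(1 − 22382) = -1/22381. Expand this rational in ℤ_19: compute digits iteratively via d_i = x_i mod 19, x_{i+1} = (x_i − d_i)/19. The first 6 digits are (1, 0, 5, 3, 6, 12).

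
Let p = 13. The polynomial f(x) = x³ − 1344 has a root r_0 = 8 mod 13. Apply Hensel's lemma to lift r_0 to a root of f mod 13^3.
r_2 = 1139 (mod 2197)

Hensel: r_{i+1} = r_i − f(r_i)/f′(r_i) mod 13^{i+2}, where f′(x) = 3x². Iterate:
  r_0 = 8 (mod 13)
  r_1 = 125 (mod 169)
  r_2 = 1139 (mod 2197)
Final: r = 1139 with f(r) ≡ 0 mod 13^3.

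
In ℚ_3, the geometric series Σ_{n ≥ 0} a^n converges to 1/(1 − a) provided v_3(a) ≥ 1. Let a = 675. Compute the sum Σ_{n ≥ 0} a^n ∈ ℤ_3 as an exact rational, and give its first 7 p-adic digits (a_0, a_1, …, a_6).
Σ a^n = 1/(1 − a) = -1/674;  first 7 digits = (1, 0, 0, 1, 2, 2, 1)

v_3(a) = 3 ≥ 1, so the series converges in ℤ_3 to 1/(1 − a) = 1/(1 − 675) = -1/674. Expand this rational in ℤ_3: compute digits iteratively via d_i = x_i mod 3, x_{i+1} = (x_i − d_i)/3. The first 7 digits are (1, 0, 0, 1, 2, 2, 1).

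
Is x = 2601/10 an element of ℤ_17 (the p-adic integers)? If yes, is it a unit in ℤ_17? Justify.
x ∈ ℤ_17 but not a unit; v_17(x) = 2 > 0

ℤ_17 = {x ∈ ℚ_17 : v_17(x) ≥ 0} and ℤ_17^× = {x ∈ ℤ_17 : v_17(x) = 0}. Here v_17(2601/10) = v_17(num) − v_17(den) = 2; compare against these criteria.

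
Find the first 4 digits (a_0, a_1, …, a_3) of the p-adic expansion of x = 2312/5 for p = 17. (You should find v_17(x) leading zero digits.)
(a_0, …, a_3) = (0, 0, 5, 10)

v_17(2312/5) = 2, so a_0 = ... = a_1 = 0. Factor out: x = 17^2 · u with u = 8/5 a unit in ℤ_17. Expand u iteratively via a_{v+i} = u_i mod 17, u_{i+1} = (u_i − a_{v+i})/17:
  u_0 = 8/5;  a_2 = 5;  u_1 = (u_0 − 5)/17 = -1/5
  u_1 = -1/5;  a_3 = 10;  u_2 = (u_1 − 10)/17 = -3/5
Digits: (0, 0, 5, 10).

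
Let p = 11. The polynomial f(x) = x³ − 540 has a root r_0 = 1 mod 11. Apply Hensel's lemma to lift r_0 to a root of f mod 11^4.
r_3 = 584 (mod 14641)

Hensel: r_{i+1} = r_i − f(r_i)/f′(r_i) mod 11^{i+2}, where f′(x) = 3x². Iterate:
  r_0 = 1 (mod 11)
  r_1 = 100 (mod 121)
  r_2 = 584 (mod 1331)
  r_3 = 584 (mod 14641)
Final: r = 584 with f(r) ≡ 0 mod 11^4.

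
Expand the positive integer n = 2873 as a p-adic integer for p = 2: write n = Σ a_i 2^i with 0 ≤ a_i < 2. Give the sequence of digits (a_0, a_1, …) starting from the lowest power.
(a_0, a_1, …) = (1, 0, 0, 1, 1, 1, 0, 0, 1, 1, 0, 1)

Repeated division by 2 gives the digits low-to-high: 2873 = 1 + 1·2^3 + 1·2^4 + 1·2^5 + 1·2^8 + 1·2^9 + 1·2^11. Digit sequence: (1, 0, 0, 1, 1, 1, 0, 0, 1, 1, 0, 1).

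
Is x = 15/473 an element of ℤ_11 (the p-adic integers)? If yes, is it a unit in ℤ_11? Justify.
x ∉ ℤ_11 (v_11(x) = -1 < 0)

ℤ_11 = {x ∈ ℚ_11 : v_11(x) ≥ 0} and ℤ_11^× = {x ∈ ℤ_11 : v_11(x) = 0}. Here v_11(15/473) = v_11(num) − v_11(den) = -1; compare against these criteria.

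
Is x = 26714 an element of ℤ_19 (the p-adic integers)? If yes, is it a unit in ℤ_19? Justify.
x ∈ ℤ_19 but not a unit; v_19(x) = 2 > 0

ℤ_19 = {x ∈ ℚ_19 : v_19(x) ≥ 0} and ℤ_19^× = {x ∈ ℤ_19 : v_19(x) = 0}. Here v_19(26714) = v_19(num) − v_19(den) = 2; compare against these criteria.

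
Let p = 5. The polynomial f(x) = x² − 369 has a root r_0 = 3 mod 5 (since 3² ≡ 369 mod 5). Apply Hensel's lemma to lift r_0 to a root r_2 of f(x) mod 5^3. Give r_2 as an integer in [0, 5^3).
r_2 = 88 (mod 125)

Hensel's recurrence: r_{i+1} = r_i − f(r_i)·(f′(r_i))^{-1} mod 5^{i+2}, with f′(x) = 2x. Iterate:
  r_0 = 3 (mod 5)
  r_1 = 13 (mod 25)
  r_2 = 88 (mod 125)
Final: r_2 = 88, and one checks f(r_2) ≡ 0 mod 5^3.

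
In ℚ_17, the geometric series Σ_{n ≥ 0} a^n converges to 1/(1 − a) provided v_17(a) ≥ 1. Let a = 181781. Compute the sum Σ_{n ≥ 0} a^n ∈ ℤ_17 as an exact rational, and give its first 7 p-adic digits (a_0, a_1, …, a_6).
Σ a^n = 1/(1 − a) = -1/181780;  first 7 digits = (1, 0, 0, 3, 2, 0, 9)

v_17(a) = 3 ≥ 1, so the series converges in ℤ_17 to 1/(1 − a) = 1/(1 − 181781) = -1/181780. Expand this rational in ℤ_17: compute digits iteratively via d_i = x_i mod 17, x_{i+1} = (x_i − d_i)/17. The first 7 digits are (1, 0, 0, 3, 2, 0, 9).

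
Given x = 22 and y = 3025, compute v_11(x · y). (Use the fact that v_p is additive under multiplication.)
v_11(66550) = 3

v_p(x) = 1 (factor: 22 = 11^1 · 2); v_p(y) = 2 (factor: 3025 = 11^2 · 25). Additivity: v_p(xy) = v_p(x) + v_p(y) = 1 + 2 = 3. (Direct check: xy = 66550 = 11^3 · (50).)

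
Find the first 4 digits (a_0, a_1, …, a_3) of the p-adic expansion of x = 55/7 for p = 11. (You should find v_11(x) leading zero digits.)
(a_0, …, a_3) = (0, 7, 1, 3)

v_11(55/7) = 1, so a_0 = ... = a_0 = 0. Factor out: x = 11^1 · u with u = 5/7 a unit in ℤ_11. Expand u iteratively via a_{v+i} = u_i mod 11, u_{i+1} = (u_i − a_{v+i})/11:
  u_0 = 5/7;  a_1 = 7;  u_1 = (u_0 − 7)/11 = -4/7
  u_1 = -4/7;  a_2 = 1;  u_2 = (u_1 − 1)/11 = -1/7
  u_2 = -1/7;  a_3 = 3;  u_3 = (u_2 − 3)/11 = -2/7
Digits: (0, 7, 1, 3).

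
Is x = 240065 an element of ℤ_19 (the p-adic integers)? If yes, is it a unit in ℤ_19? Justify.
x ∈ ℤ_19 but not a unit; v_19(x) = 3 > 0

ℤ_19 = {x ∈ ℚ_19 : v_19(x) ≥ 0} and ℤ_19^× = {x ∈ ℤ_19 : v_19(x) = 0}. Here v_19(240065) = v_19(num) − v_19(den) = 3; compare against these criteria.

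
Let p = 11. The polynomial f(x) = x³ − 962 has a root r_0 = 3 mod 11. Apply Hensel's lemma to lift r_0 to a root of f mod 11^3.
r_2 = 311 (mod 1331)

Hensel: r_{i+1} = r_i − f(r_i)/f′(r_i) mod 11^{i+2}, where f′(x) = 3x². Iterate:
  r_0 = 3 (mod 11)
  r_1 = 69 (mod 121)
  r_2 = 311 (mod 1331)
Final: r = 311 with f(r) ≡ 0 mod 11^3.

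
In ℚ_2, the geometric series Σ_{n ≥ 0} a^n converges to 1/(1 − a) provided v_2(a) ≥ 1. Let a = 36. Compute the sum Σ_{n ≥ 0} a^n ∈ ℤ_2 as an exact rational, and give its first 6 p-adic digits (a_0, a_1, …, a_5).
Σ a^n = 1/(1 − a) = -1/35;  first 6 digits = (1, 0, 1, 0, 1, 1)

v_2(a) = 2 ≥ 1, so the series converges in ℤ_2 to 1/(1 − a) = 1/(1 − 36) = -1/35. Expand this rational in ℤ_2: compute digits iteratively via d_i = x_i mod 2, x_{i+1} = (x_i − d_i)/2. The first 6 digits are (1, 0, 1, 0, 1, 1).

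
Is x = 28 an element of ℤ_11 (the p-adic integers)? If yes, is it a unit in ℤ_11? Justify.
x ∈ ℤ_11^× (unit); v_11(x) = 0

ℤ_11 = {x ∈ ℚ_11 : v_11(x) ≥ 0} and ℤ_11^× = {x ∈ ℤ_11 : v_11(x) = 0}. Here v_11(28) = v_11(num) − v_11(den) = 0; compare against these criteria.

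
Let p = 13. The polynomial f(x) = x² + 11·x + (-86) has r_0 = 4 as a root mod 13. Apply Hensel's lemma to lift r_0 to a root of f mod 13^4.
r_3 = 3332 (mod 28561)

Hensel: r_{i+1} = r_i − f(r_i)·(f′(r_i))^{-1} mod 13^{i+2}, f′(x) = 2x + 11. Iterate:
  r_0 = 4 (mod 13)
  r_1 = 121 (mod 169)
  r_2 = 1135 (mod 2197)
  r_3 = 3332 (mod 28561)
Final: r = 3332 satisfies f(r) ≡ 0 mod 13^4.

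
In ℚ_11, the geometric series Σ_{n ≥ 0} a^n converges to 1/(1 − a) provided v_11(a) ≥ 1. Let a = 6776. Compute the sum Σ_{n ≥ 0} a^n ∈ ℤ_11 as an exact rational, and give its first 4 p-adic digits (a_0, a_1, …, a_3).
Σ a^n = 1/(1 − a) = -1/6775;  first 4 digits = (1, 0, 1, 5)

v_11(a) = 2 ≥ 1, so the series converges in ℤ_11 to 1/(1 − a) = 1/(1 − 6776) = -1/6775. Expand this rational in ℤ_11: compute digits iteratively via d_i = x_i mod 11, x_{i+1} = (x_i − d_i)/11. The first 4 digits are (1, 0, 1, 5).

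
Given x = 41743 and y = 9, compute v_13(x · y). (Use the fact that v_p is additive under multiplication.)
v_13(375687) = 3

v_p(x) = 3 (factor: 41743 = 13^3 · 19); v_p(y) = 0 (factor: 9 = 13^0 · 9). Additivity: v_p(xy) = v_p(x) + v_p(y) = 3 + 0 = 3. (Direct check: xy = 375687 = 13^3 · (171).)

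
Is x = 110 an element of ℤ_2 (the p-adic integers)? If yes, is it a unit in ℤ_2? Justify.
x ∈ ℤ_2 but not a unit; v_2(x) = 1 > 0

ℤ_2 = {x ∈ ℚ_2 : v_2(x) ≥ 0} and ℤ_2^× = {x ∈ ℤ_2 : v_2(x) = 0}. Here v_2(110) = v_2(num) − v_2(den) = 1; compare against these criteria.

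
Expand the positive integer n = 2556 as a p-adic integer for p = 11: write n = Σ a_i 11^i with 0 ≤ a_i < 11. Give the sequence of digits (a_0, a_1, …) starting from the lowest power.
(a_0, a_1, …) = (4, 1, 10, 1)

Repeated division by 11 gives the digits low-to-high: 2556 = 4 + 1·11^1 + 10·11^2 + 1·11^3. Digit sequence: (4, 1, 10, 1).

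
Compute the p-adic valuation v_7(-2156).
v_7(-2156) = 2

v_7(n) is the largest exponent k such that 7^k divides n. Factor out: -2156 = -7^2 · 44. (Sign doesn't affect v_p.) So v_7(-2156) = 2.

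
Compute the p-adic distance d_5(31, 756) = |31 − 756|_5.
d_5(31, 756) = 1/25

Step 1 — x − y = 31 − 756 = -725. Step 2 — v_5(-725) = 2 (factor: -725 = −(5^2 · 29); the sign does not affect v_p). Step 3 — |x − y|_5 = 5^{-2} = 1/25.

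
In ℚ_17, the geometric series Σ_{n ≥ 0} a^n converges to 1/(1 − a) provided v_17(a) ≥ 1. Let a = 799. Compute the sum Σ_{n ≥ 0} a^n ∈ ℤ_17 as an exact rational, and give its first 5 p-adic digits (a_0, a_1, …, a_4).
Σ a^n = 1/(1 − a) = -1/798;  first 5 digits = (1, 13, 1, 15, 12)

v_17(a) = 1 ≥ 1, so the series converges in ℤ_17 to 1/(1 − a) = 1/(1 − 799) = -1/798. Expand this rational in ℤ_17: compute digits iteratively via d_i = x_i mod 17, x_{i+1} = (x_i − d_i)/17. The first 5 digits are (1, 13, 1, 15, 12).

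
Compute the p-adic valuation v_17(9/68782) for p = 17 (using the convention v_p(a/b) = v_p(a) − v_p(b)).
v_17(9/68782) = -3

Factor powers of 17 from the numerator and denominator of the reduced fraction: 9 = 17^0 · 9 and 68782 = 17^3 · 14. Apply v_p(a/b) = v_p(a) − v_p(b): v_17(9/68782) = 0 − 3 = -3.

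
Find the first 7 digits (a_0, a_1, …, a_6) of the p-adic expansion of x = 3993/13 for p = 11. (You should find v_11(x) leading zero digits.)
(a_0, …, a_6) = (0, 0, 0, 7, 7, 1, 10)

v_11(3993/13) = 3, so a_0 = ... = a_2 = 0. Factor out: x = 11^3 · u with u = 3/13 a unit in ℤ_11. Expand u iteratively via a_{v+i} = u_i mod 11, u_{i+1} = (u_i − a_{v+i})/11:
  u_0 = 3/13;  a_3 = 7;  u_1 = (u_0 − 7)/11 = -8/13
  u_1 = -8/13;  a_4 = 7;  u_2 = (u_1 − 7)/11 = -9/13
  u_2 = -9/13;  a_5 = 1;  u_3 = (u_2 − 1)/11 = -2/13
  u_3 = -2/13;  a_6 = 10;  u_4 = (u_3 − 10)/11 = -12/13
Digits: (0, 0, 0, 7, 7, 1, 10).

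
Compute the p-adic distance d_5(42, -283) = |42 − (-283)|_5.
d_5(42, -283) = 1/25

Step 1 — x − y = 42 − (-283) = 325. Step 2 — v_5(325) = 2 (factor: 325 = (5^2 · 13); the sign does not affect v_p). Step 3 — |x − y|_5 = 5^{-2} = 1/25.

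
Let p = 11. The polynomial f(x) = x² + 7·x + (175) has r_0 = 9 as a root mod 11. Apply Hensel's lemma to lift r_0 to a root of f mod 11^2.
r_1 = 64 (mod 121)

Hensel: r_{i+1} = r_i − f(r_i)·(f′(r_i))^{-1} mod 11^{i+2}, f′(x) = 2x + 7. Iterate:
  r_0 = 9 (mod 11)
  r_1 = 64 (mod 121)
Final: r = 64 satisfies f(r) ≡ 0 mod 11^2.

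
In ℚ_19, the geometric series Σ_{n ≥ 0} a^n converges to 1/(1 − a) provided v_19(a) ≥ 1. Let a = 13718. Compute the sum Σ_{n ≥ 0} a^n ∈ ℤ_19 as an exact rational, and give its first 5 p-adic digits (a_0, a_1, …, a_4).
Σ a^n = 1/(1 − a) = -1/13717;  first 5 digits = (1, 0, 0, 2, 0)

v_19(a) = 3 ≥ 1, so the series converges in ℤ_19 to 1/(1 − a) = 1/(1 − 13718) = -1/13717. Expand this rational in ℤ_19: compute digits iteratively via d_i = x_i mod 19, x_{i+1} = (x_i − d_i)/19. The first 5 digits are (1, 0, 0, 2, 0).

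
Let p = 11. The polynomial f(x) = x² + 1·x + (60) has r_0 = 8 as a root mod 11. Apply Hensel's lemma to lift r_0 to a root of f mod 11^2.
r_1 = 107 (mod 121)

Hensel: r_{i+1} = r_i − f(r_i)·(f′(r_i))^{-1} mod 11^{i+2}, f′(x) = 2x + 1. Iterate:
  r_0 = 8 (mod 11)
  r_1 = 107 (mod 121)
Final: r = 107 satisfies f(r) ≡ 0 mod 11^2.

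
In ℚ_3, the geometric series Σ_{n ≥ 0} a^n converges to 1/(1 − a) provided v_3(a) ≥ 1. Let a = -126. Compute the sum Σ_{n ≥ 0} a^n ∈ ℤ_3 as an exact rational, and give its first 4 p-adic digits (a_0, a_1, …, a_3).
Σ a^n = 1/(1 − a) = 1/127;  first 4 digits = (1, 0, 1, 1)

v_3(a) = 2 ≥ 1, so the series converges in ℤ_3 to 1/(1 − a) = 1/(1 − (-126)) = 1/127. Expand this rational in ℤ_3: compute digits iteratively via d_i = x_i mod 3, x_{i+1} = (x_i − d_i)/3. The first 4 digits are (1, 0, 1, 1).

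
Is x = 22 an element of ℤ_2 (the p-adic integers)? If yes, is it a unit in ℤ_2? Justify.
x ∈ ℤ_2 but not a unit; v_2(x) = 1 > 0

ℤ_2 = {x ∈ ℚ_2 : v_2(x) ≥ 0} and ℤ_2^× = {x ∈ ℤ_2 : v_2(x) = 0}. Here v_2(22) = v_2(num) − v_2(den) = 1; compare against these criteria.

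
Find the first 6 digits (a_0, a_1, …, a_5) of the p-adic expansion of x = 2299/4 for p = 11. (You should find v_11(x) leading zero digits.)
(a_0, …, a_5) = (0, 0, 2, 3, 8, 2)

v_11(2299/4) = 2, so a_0 = ... = a_1 = 0. Factor out: x = 11^2 · u with u = 19/4 a unit in ℤ_11. Expand u iteratively via a_{v+i} = u_i mod 11, u_{i+1} = (u_i − a_{v+i})/11:
  u_0 = 19/4;  a_2 = 2;  u_1 = (u_0 − 2)/11 = 1/4
  u_1 = 1/4;  a_3 = 3;  u_2 = (u_1 − 3)/11 = -1/4
  u_2 = -1/4;  a_4 = 8;  u_3 = (u_2 − 8)/11 = -3/4
  u_3 = -3/4;  a_5 = 2;  u_4 = (u_3 − 2)/11 = -1/4
Digits: (0, 0, 2, 3, 8, 2).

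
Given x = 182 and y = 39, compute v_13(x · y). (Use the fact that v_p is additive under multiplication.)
v_13(7098) = 2

v_p(x) = 1 (factor: 182 = 13^1 · 14); v_p(y) = 1 (factor: 39 = 13^1 · 3). Additivity: v_p(xy) = v_p(x) + v_p(y) = 1 + 1 = 2. (Direct check: xy = 7098 = 13^2 · (42).)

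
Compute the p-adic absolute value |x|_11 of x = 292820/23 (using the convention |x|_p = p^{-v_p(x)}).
|292820/23|_11 = 1/14641

Step 1 — compute v_11(x) by factoring powers of 11 out of the numerator and denominator: v_11(292820/23) = 4. Step 2 — apply |x|_p = p^{-v_p(x)} = 11^{-4} = 1/14641.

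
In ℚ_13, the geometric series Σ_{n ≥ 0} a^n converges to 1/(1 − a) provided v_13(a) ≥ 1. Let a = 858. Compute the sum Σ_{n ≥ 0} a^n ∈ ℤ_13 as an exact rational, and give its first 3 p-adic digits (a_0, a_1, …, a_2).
Σ a^n = 1/(1 − a) = -1/857;  first 3 digits = (1, 1, 6)

v_13(a) = 1 ≥ 1, so the series converges in ℤ_13 to 1/(1 − a) = 1/(1 − 858) = -1/857. Expand this rational in ℤ_13: compute digits iteratively via d_i = x_i mod 13, x_{i+1} = (x_i − d_i)/13. The first 3 digits are (1, 1, 6).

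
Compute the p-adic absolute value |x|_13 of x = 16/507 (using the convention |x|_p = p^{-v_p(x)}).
|16/507|_13 = 169

Step 1 — compute v_13(x) by factoring powers of 13 out of the numerator and denominator: v_13(16/507) = -2. Step 2 — apply |x|_p = p^{-v_p(x)} = 13^{2} = 169.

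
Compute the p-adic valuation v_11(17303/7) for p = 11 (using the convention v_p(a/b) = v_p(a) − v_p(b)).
v_11(17303/7) = 3

Factor powers of 11 from the numerator and denominator of the reduced fraction: 17303 = 11^3 · 13 and 7 = 11^0 · 7. Apply v_p(a/b) = v_p(a) − v_p(b): v_11(17303/7) = 3 − 0 = 3.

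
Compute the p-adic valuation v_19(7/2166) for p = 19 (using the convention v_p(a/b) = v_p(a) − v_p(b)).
v_19(7/2166) = -2

Factor powers of 19 from the numerator and denominator of the reduced fraction: 7 = 19^0 · 7 and 2166 = 19^2 · 6. Apply v_p(a/b) = v_p(a) − v_p(b): v_19(7/2166) = 0 − 2 = -2.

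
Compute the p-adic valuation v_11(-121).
v_11(-121) = 2

v_11(n) is the largest exponent k such that 11^k divides n. Factor out: -121 = -11^2 · 1. (Sign doesn't affect v_p.) So v_11(-121) = 2.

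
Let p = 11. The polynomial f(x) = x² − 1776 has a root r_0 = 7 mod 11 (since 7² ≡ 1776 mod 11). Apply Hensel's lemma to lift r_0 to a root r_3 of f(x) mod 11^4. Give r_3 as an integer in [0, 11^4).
r_3 = 9819 (mod 14641)

Hensel's recurrence: r_{i+1} = r_i − f(r_i)·(f′(r_i))^{-1} mod 11^{i+2}, with f′(x) = 2x. Iterate:
  r_0 = 7 (mod 11)
  r_1 = 18 (mod 121)
  r_2 = 502 (mod 1331)
  r_3 = 9819 (mod 14641)
Final: r_3 = 9819, and one checks f(r_3) ≡ 0 mod 11^4.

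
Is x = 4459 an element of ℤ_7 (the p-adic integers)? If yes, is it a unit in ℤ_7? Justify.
x ∈ ℤ_7 but not a unit; v_7(x) = 3 > 0

ℤ_7 = {x ∈ ℚ_7 : v_7(x) ≥ 0} and ℤ_7^× = {x ∈ ℤ_7 : v_7(x) = 0}. Here v_7(4459) = v_7(num) − v_7(den) = 3; compare against these criteria.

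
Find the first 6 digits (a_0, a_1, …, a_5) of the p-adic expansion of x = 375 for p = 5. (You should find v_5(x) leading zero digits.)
(a_0, …, a_5) = (0, 0, 0, 3, 0, 0)

v_5(375) = 3, so a_0 = ... = a_2 = 0. Factor out: x = 5^3 · u with u = 3 a unit in ℤ_5. Expand u iteratively via a_{v+i} = u_i mod 5, u_{i+1} = (u_i − a_{v+i})/5:
  u_0 = 3;  a_3 = 3;  u_1 = (u_0 − 3)/5 = 0
  u_1 = 0;  a_4 = 0;  u_2 = (u_1 − 0)/5 = 0
  u_2 = 0;  a_5 = 0;  u_3 = (u_2 − 0)/5 = 0
Digits: (0, 0, 0, 3, 0, 0).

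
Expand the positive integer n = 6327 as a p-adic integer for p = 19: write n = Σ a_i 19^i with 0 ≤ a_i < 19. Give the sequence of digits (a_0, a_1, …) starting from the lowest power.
(a_0, a_1, …) = (0, 10, 17)

Repeated division by 19 gives the digits low-to-high: 6327 = 10·19^1 + 17·19^2. Digit sequence: (0, 10, 17).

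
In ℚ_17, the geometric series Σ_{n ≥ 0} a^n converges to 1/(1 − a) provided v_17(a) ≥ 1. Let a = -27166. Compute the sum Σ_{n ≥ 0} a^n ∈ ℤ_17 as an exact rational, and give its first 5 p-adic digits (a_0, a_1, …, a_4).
Σ a^n = 1/(1 − a) = 1/27167;  first 5 digits = (1, 0, 8, 11, 12)

v_17(a) = 2 ≥ 1, so the series converges in ℤ_17 to 1/(1 − a) = 1/(1 − (-27166)) = 1/27167. Expand this rational in ℤ_17: compute digits iteratively via d_i = x_i mod 17, x_{i+1} = (x_i − d_i)/17. The first 5 digits are (1, 0, 8, 11, 12).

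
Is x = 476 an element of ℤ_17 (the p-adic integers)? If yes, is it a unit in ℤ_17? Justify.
x ∈ ℤ_17 but not a unit; v_17(x) = 1 > 0

ℤ_17 = {x ∈ ℚ_17 : v_17(x) ≥ 0} and ℤ_17^× = {x ∈ ℤ_17 : v_17(x) = 0}. Here v_17(476) = v_17(num) − v_17(den) = 1; compare against these criteria.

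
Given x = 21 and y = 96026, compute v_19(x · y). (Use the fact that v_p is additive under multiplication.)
v_19(2016546) = 3

v_p(x) = 0 (factor: 21 = 19^0 · 21); v_p(y) = 3 (factor: 96026 = 19^3 · 14). Additivity: v_p(xy) = v_p(x) + v_p(y) = 0 + 3 = 3. (Direct check: xy = 2016546 = 19^3 · (294).)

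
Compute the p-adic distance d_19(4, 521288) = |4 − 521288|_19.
d_19(4, 521288) = 1/130321

Step 1 — x − y = 4 − 521288 = -521284. Step 2 — v_19(-521284) = 4 (factor: -521284 = −(19^4 · 4); the sign does not affect v_p). Step 3 — |x − y|_19 = 19^{-4} = 1/130321.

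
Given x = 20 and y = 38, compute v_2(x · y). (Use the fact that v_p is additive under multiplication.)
v_2(760) = 3

v_p(x) = 2 (factor: 20 = 2^2 · 5); v_p(y) = 1 (factor: 38 = 2^1 · 19). Additivity: v_p(xy) = v_p(x) + v_p(y) = 2 + 1 = 3. (Direct check: xy = 760 = 2^3 · (95).)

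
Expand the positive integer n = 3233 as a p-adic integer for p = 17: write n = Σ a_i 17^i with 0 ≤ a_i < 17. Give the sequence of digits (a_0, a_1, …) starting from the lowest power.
(a_0, a_1, …) = (3, 3, 11)

Repeated division by 17 gives the digits low-to-high: 3233 = 3 + 3·17^1 + 11·17^2. Digit sequence: (3, 3, 11).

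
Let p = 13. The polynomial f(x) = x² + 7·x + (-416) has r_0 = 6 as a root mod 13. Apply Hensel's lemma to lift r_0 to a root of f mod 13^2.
r_1 = 6 (mod 169)

Hensel: r_{i+1} = r_i − f(r_i)·(f′(r_i))^{-1} mod 13^{i+2}, f′(x) = 2x + 7. Iterate:
  r_0 = 6 (mod 13)
  r_1 = 6 (mod 169)
Final: r = 6 satisfies f(r) ≡ 0 mod 13^2.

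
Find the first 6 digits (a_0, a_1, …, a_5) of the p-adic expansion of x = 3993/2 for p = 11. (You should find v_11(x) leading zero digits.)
(a_0, …, a_5) = (0, 0, 0, 7, 5, 5)

v_11(3993/2) = 3, so a_0 = ... = a_2 = 0. Factor out: x = 11^3 · u with u = 3/2 a unit in ℤ_11. Expand u iteratively via a_{v+i} = u_i mod 11, u_{i+1} = (u_i − a_{v+i})/11:
  u_0 = 3/2;  a_3 = 7;  u_1 = (u_0 − 7)/11 = -1/2
  u_1 = -1/2;  a_4 = 5;  u_2 = (u_1 − 5)/11 = -1/2
  u_2 = -1/2;  a_5 = 5;  u_3 = (u_2 − 5)/11 = -1/2
Digits: (0, 0, 0, 7, 5, 5).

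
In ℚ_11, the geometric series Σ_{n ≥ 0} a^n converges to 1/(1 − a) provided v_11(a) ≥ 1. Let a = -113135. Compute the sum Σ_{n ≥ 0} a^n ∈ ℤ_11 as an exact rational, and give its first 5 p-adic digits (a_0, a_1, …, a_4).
Σ a^n = 1/(1 − a) = 1/113136;  first 5 digits = (1, 0, 0, 3, 3)

v_11(a) = 3 ≥ 1, so the series converges in ℤ_11 to 1/(1 − a) = 1/(1 − (-113135)) = 1/113136. Expand this rational in ℤ_11: compute digits iteratively via d_i = x_i mod 11, x_{i+1} = (x_i − d_i)/11. The first 5 digits are (1, 0, 0, 3, 3).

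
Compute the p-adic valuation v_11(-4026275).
v_11(-4026275) = 5

v_11(n) is the largest exponent k such that 11^k divides n. Factor out: -4026275 = -11^5 · 25. (Sign doesn't affect v_p.) So v_11(-4026275) = 5.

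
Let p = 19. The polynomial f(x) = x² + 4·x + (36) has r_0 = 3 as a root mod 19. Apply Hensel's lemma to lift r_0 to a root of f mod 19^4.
r_3 = 120102 (mod 130321)

Hensel: r_{i+1} = r_i − f(r_i)·(f′(r_i))^{-1} mod 19^{i+2}, f′(x) = 2x + 4. Iterate:
  r_0 = 3 (mod 19)
  r_1 = 250 (mod 361)
  r_2 = 3499 (mod 6859)
  r_3 = 120102 (mod 130321)
Final: r = 120102 satisfies f(r) ≡ 0 mod 19^4.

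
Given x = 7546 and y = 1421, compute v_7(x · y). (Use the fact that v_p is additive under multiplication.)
v_7(10722866) = 5

v_p(x) = 3 (factor: 7546 = 7^3 · 22); v_p(y) = 2 (factor: 1421 = 7^2 · 29). Additivity: v_p(xy) = v_p(x) + v_p(y) = 3 + 2 = 5. (Direct check: xy = 10722866 = 7^5 · (638).)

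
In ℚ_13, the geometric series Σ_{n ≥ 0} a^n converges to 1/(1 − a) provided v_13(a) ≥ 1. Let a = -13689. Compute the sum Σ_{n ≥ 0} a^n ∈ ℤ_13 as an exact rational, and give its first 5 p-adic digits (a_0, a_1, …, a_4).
Σ a^n = 1/(1 − a) = 1/13690;  first 5 digits = (1, 0, 10, 6, 8)

v_13(a) = 2 ≥ 1, so the series converges in ℤ_13 to 1/(1 − a) = 1/(1 − (-13689)) = 1/13690. Expand this rational in ℤ_13: compute digits iteratively via d_i = x_i mod 13, x_{i+1} = (x_i − d_i)/13. The first 5 digits are (1, 0, 10, 6, 8).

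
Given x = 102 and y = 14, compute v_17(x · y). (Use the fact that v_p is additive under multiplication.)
v_17(1428) = 1

v_p(x) = 1 (factor: 102 = 17^1 · 6); v_p(y) = 0 (factor: 14 = 17^0 · 14). Additivity: v_p(xy) = v_p(x) + v_p(y) = 1 + 0 = 1. (Direct check: xy = 1428 = 17^1 · (84).)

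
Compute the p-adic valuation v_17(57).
v_17(57) = 0

v_17(n) is the largest exponent k such that 17^k divides n. Factor out: 57 = 17^0 · 57. (Sign doesn't affect v_p.) So v_17(57) = 0.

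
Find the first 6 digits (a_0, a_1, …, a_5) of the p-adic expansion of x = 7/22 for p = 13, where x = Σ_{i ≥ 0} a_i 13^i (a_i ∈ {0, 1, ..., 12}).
(a_0, …, a_5) = (8, 0, 10, 1, 4, 5)

v_13(7/22) = 0 (numerator and denominator both coprime to 13), so x ∈ ℤ_13^×. Compute digits iteratively via a_i = x_i mod 13, x_{i+1} = (x_i − a_i)/13, with x_0 = x:
  x_0 = 7/22;  a_0 = 8;  x_1 = (x_0 − 8)/13 = -13/22
  x_1 = -13/22;  a_1 = 0;  x_2 = (x_1 − 0)/13 = -1/22
  x_2 = -1/22;  a_2 = 10;  x_3 = (x_2 − 10)/13 = -17/22
  x_3 = -17/22;  a_3 = 1;  x_4 = (x_3 − 1)/13 = -3/22
  x_4 = -3/22;  a_4 = 4;  x_5 = (x_4 − 4)/13 = -7/22
  x_5 = -7/22;  a_5 = 5;  x_6 = (x_5 − 5)/13 = -9/22
Digits: (8, 0, 10, 1, 4, 5).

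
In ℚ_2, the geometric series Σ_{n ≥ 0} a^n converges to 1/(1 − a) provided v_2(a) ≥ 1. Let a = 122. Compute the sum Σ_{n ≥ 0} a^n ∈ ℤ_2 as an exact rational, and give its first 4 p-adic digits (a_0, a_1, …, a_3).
Σ a^n = 1/(1 − a) = -1/121;  first 4 digits = (1, 1, 1, 0)

v_2(a) = 1 ≥ 1, so the series converges in ℤ_2 to 1/(1 − a) = 1/(1 − 122) = -1/121. Expand this rational in ℤ_2: compute digits iteratively via d_i = x_i mod 2, x_{i+1} = (x_i − d_i)/2. The first 4 digits are (1, 1, 1, 0).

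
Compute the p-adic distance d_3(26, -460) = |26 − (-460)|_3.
d_3(26, -460) = 1/243

Step 1 — x − y = 26 − (-460) = 486. Step 2 — v_3(486) = 5 (factor: 486 = (3^5 · 2); the sign does not affect v_p). Step 3 — |x − y|_3 = 3^{-5} = 1/243.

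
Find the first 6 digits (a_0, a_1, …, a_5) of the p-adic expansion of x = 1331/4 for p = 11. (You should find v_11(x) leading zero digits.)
(a_0, …, a_5) = (0, 0, 0, 3, 8, 2)

v_11(1331/4) = 3, so a_0 = ... = a_2 = 0. Factor out: x = 11^3 · u with u = 1/4 a unit in ℤ_11. Expand u iteratively via a_{v+i} = u_i mod 11, u_{i+1} = (u_i − a_{v+i})/11:
  u_0 = 1/4;  a_3 = 3;  u_1 = (u_0 − 3)/11 = -1/4
  u_1 = -1/4;  a_4 = 8;  u_2 = (u_1 − 8)/11 = -3/4
  u_2 = -3/4;  a_5 = 2;  u_3 = (u_2 − 2)/11 = -1/4
Digits: (0, 0, 0, 3, 8, 2).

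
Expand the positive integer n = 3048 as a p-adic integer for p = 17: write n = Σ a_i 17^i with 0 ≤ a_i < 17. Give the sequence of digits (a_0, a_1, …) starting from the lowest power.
(a_0, a_1, …) = (5, 9, 10)

Repeated division by 17 gives the digits low-to-high: 3048 = 5 + 9·17^1 + 10·17^2. Digit sequence: (5, 9, 10).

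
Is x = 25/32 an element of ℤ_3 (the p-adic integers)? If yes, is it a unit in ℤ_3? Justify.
x ∈ ℤ_3^× (unit); v_3(x) = 0

ℤ_3 = {x ∈ ℚ_3 : v_3(x) ≥ 0} and ℤ_3^× = {x ∈ ℤ_3 : v_3(x) = 0}. Here v_3(25/32) = v_3(num) − v_3(den) = 0; compare against these criteria.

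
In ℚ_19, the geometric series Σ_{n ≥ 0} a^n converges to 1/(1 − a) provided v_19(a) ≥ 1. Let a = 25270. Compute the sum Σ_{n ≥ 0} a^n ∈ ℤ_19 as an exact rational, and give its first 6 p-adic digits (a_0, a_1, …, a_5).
Σ a^n = 1/(1 − a) = -1/25269;  first 6 digits = (1, 0, 13, 3, 17, 10)

v_19(a) = 2 ≥ 1, so the series converges in ℤ_19 to 1/(1 − a) = 1/(1 − 25270) = -1/25269. Expand this rational in ℤ_19: compute digits iteratively via d_i = x_i mod 19, x_{i+1} = (x_i − d_i)/19. The first 6 digits are (1, 0, 13, 3, 17, 10).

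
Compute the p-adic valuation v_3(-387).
v_3(-387) = 2

v_3(n) is the largest exponent k such that 3^k divides n. Factor out: -387 = -3^2 · 43. (Sign doesn't affect v_p.) So v_3(-387) = 2.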